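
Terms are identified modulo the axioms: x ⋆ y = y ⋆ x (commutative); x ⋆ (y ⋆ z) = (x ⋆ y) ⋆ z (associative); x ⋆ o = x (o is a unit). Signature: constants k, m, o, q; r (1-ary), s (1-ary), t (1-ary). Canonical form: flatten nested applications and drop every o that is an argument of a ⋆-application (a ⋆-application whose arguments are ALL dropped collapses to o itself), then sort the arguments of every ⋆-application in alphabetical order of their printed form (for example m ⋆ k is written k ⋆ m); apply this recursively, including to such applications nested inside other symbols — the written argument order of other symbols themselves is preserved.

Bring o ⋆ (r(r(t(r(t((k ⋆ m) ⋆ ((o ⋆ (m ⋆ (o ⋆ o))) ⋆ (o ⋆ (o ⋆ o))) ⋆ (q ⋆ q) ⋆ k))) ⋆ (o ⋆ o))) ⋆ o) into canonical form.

Answer: r(r(t(r(t(k ⋆ k ⋆ m ⋆ m ⋆ q ⋆ q)))))

Derivation:
Merge nested applications:  o ⋆ r(r(t(r(t((k ⋆ m) ⋆ ((o ⋆ (m ⋆ (o ⋆ o))) ⋆ (o ⋆ (o ⋆ o))) ⋆ (q ⋆ q) ⋆ k))) ⋆ (o ⋆ o))) ⋆ o
Inside:  r(r(t(r(t((k ⋆ m) ⋆ ((o ⋆ (m ⋆ (o ⋆ o))) ⋆ (o ⋆ (o ⋆ o))) ⋆ (q ⋆ q) ⋆ k))) ⋆ (o ⋆ o)))  →  r(r(t(r(t(k ⋆ k ⋆ m ⋆ m ⋆ q ⋆ q)))))
Unit:  drop o (×2)
Order the arguments:  r(r(t(r(t(k ⋆ k ⋆ m ⋆ m ⋆ q ⋆ q)))))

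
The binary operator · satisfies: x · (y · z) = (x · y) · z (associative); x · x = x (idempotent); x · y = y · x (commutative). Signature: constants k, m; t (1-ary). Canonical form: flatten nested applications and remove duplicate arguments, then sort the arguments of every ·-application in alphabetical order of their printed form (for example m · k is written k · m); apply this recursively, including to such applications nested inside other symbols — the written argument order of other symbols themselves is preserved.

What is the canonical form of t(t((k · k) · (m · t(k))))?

Focus inside:  (k · k) · (m · t(k))
Merge nested applications:  k · k · m · t(k)
Deduplicate:  drop duplicate k
Sort:  k · m · t(k)
Reassemble:  t(t(k · m · t(k)))

Answer: t(t(k · m · t(k)))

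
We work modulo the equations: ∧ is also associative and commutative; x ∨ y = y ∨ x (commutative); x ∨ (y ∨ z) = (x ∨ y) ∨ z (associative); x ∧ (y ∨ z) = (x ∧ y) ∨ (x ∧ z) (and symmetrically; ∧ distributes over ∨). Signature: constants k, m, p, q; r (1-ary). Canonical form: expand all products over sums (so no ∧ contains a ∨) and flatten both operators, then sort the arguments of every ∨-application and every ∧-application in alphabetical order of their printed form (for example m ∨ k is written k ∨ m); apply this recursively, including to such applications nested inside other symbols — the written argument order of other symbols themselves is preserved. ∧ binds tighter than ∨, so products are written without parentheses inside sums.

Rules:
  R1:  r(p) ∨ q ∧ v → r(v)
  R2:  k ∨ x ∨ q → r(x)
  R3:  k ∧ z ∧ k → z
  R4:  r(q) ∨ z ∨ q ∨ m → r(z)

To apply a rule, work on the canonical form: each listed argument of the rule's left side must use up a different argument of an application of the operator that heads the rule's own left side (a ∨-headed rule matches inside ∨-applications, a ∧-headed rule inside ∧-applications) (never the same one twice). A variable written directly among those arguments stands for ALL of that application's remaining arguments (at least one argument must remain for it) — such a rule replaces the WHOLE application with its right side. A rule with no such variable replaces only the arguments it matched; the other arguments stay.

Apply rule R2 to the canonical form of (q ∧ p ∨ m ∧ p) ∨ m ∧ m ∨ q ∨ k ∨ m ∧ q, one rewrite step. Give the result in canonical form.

Answer: r(m ∧ m ∨ m ∧ p ∨ m ∧ q ∨ p ∧ q)

Derivation:
Canonical form:  k ∨ m ∧ m ∨ m ∧ p ∨ m ∧ q ∨ p ∧ q ∨ q
R2 matches:  uses k, q;  x := m ∧ m ∨ m ∧ p ∨ m ∧ q ∨ p ∧ q
Every leftover argument binds to the variable; the entire application is replaced.
New term:  r(m ∧ m ∨ m ∧ p ∨ m ∧ q ∨ p ∧ q)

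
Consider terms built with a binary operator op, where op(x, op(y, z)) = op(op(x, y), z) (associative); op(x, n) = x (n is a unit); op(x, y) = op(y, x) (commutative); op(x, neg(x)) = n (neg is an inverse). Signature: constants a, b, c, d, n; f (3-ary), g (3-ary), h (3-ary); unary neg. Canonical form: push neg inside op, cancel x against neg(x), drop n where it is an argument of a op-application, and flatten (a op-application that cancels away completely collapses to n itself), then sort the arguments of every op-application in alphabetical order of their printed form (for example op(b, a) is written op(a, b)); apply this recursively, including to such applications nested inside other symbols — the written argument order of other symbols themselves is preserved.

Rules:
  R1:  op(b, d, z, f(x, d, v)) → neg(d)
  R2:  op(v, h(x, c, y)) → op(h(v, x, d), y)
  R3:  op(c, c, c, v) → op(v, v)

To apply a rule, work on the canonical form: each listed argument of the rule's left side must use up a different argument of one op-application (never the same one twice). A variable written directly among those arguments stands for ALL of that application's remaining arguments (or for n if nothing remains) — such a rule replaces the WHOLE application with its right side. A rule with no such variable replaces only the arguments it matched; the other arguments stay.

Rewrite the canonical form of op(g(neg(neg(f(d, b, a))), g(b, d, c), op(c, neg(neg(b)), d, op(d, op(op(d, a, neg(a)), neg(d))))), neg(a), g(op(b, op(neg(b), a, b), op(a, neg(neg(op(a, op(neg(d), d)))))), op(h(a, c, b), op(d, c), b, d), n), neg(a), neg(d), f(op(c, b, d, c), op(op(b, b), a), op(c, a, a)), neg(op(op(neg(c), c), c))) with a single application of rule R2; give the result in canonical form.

Answer: op(f(op(b, c, c, d), op(a, b, b), op(a, a, c)), g(f(d, b, a), g(b, d, c), op(b, c, d, d)), g(op(a, a, a, b), op(b, h(op(b, c, d, d), a, d)), n), neg(a), neg(a), neg(c), neg(d))

Derivation:
Canonical form:  op(f(op(b, c, c, d), op(a, b, b), op(a, a, c)), g(f(d, b, a), g(b, d, c), op(b, c, d, d)), g(op(a, a, a, b), op(b, c, d, d, h(a, c, b)), n), neg(a), neg(a), neg(c), neg(d))
R2 matches:  uses h(a, c, b);  v := op(b, c, d, d), x := a, y := b
Every leftover argument binds to the variable; the entire application is replaced.
New term:  op(f(op(b, c, c, d), op(a, b, b), op(a, a, c)), g(f(d, b, a), g(b, d, c), op(b, c, d, d)), g(op(a, a, a, b), op(b, h(op(b, c, d, d), a, d)), n), neg(a), neg(a), neg(c), neg(d))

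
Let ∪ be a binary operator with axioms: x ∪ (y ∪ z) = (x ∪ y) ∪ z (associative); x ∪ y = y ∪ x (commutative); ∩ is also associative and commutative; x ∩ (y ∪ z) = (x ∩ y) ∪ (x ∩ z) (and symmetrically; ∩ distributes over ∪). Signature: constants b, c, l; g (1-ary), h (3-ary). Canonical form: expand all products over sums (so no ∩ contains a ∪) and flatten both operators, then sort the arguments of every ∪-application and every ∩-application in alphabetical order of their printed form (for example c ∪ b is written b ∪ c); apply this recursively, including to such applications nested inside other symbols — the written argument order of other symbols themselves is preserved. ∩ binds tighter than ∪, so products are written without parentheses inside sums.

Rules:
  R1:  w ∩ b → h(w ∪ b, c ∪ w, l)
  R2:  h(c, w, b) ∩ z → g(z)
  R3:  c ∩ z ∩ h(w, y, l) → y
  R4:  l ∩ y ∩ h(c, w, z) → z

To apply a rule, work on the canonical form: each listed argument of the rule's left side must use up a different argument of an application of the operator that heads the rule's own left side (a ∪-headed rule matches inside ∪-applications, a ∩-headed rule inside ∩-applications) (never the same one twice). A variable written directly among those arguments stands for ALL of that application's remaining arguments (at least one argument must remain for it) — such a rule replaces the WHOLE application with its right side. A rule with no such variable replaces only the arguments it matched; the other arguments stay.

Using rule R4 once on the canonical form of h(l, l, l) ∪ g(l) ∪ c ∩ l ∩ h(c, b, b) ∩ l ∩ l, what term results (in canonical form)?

Canonical form:  c ∩ h(c, b, b) ∩ l ∩ l ∩ l ∪ g(l) ∪ h(l, l, l)
Match R4:  consume h(c, b, b), l;  w := b, y := c ∩ l ∩ l, z := b
The variable takes the whole remainder — replace the entire application.
New term:  b ∪ g(l) ∪ h(l, l, l)

Answer: b ∪ g(l) ∪ h(l, l, l)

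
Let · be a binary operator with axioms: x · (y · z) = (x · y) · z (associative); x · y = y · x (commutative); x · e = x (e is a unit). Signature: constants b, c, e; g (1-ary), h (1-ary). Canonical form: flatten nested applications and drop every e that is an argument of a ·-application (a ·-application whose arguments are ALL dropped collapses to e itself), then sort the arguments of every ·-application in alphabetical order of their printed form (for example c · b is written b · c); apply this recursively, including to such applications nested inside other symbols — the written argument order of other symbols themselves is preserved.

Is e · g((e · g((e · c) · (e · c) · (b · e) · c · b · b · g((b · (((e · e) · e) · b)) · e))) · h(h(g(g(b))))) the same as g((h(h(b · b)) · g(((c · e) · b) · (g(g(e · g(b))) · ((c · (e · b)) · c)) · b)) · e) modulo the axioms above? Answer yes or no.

Answer: no — g(g(b · b · b · c · c · c · g(b · b)) · h(h(g(g(b))))) vs g(g(b · b · b · c · c · c · g(g(g(b)))) · h(h(b · b)))

Derivation:
Left:  e · g((e · g((e · c) · (e · c) · (b · e) · c · b · b · g((b · (((e · e) · e) · b)) · e))) · h(h(g(g(b)))))
  Simplify inside:  g((e · g((e · c) · (e · c) · (b · e) · c · b · b · g((b · (((e · e) · e) · b)) · e))) · h(h(g(g(b)))))  →  g(g(b · b · b · c · c · c · g(b · b)) · h(h(g(g(b)))))
  Units out:  drop e
  Sort:  g(g(b · b · b · c · c · c · g(b · b)) · h(h(g(g(b)))))
Right:  g((h(h(b · b)) · g(((c · e) · b) · (g(g(e · g(b))) · ((c · (e · b)) · c)) · b)) · e)
  Focus inside:  (h(h(b · b)) · g(((c · e) · b) · (g(g(e · g(b))) · ((c · (e · b)) · c)) · b)) · e
  Un-nest:  h(h(b · b)) · g(((c · e) · b) · (g(g(e · g(b))) · ((c · (e · b)) · c)) · b) · e
  Inside:  g(((c · e) · b) · (g(g(e · g(b))) · ((c · (e · b)) · c)) · b)  →  g(b · b · b · c · c · c · g(g(g(b))))
  Units out:  drop e
  Sort:  g(b · b · b · c · c · c · g(g(g(b)))) · h(h(b · b))
  Put back:  g(g(b · b · b · c · c · c · g(g(g(b)))) · h(h(b · b)))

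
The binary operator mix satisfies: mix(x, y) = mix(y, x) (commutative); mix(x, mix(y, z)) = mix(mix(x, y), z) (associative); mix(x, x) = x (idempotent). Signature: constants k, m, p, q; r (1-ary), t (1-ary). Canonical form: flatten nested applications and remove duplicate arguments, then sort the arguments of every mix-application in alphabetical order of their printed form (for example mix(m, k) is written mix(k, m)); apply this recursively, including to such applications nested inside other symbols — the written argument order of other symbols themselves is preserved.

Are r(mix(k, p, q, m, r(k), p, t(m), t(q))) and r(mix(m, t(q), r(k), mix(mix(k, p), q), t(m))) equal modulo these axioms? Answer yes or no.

Left:  r(mix(k, p, q, m, r(k), p, t(m), t(q)))
  Descend into:  mix(k, p, q, m, r(k), p, t(m), t(q))
  Idempotence:  drop duplicate p
  Order the arguments:  mix(k, m, p, q, r(k), t(m), t(q))
  Reassemble:  r(mix(k, m, p, q, r(k), t(m), t(q)))
Right:  r(mix(m, t(q), r(k), mix(mix(k, p), q), t(m)))
  Descend into:  mix(m, t(q), r(k), mix(mix(k, p), q), t(m))
  Merge nested applications:  mix(m, t(q), r(k), k, p, q, t(m))
  Order the arguments:  mix(k, m, p, q, r(k), t(m), t(q))
  Put back:  r(mix(k, m, p, q, r(k), t(m), t(q)))

Answer: yes — both canonical forms are r(mix(k, m, p, q, r(k), t(m), t(q)))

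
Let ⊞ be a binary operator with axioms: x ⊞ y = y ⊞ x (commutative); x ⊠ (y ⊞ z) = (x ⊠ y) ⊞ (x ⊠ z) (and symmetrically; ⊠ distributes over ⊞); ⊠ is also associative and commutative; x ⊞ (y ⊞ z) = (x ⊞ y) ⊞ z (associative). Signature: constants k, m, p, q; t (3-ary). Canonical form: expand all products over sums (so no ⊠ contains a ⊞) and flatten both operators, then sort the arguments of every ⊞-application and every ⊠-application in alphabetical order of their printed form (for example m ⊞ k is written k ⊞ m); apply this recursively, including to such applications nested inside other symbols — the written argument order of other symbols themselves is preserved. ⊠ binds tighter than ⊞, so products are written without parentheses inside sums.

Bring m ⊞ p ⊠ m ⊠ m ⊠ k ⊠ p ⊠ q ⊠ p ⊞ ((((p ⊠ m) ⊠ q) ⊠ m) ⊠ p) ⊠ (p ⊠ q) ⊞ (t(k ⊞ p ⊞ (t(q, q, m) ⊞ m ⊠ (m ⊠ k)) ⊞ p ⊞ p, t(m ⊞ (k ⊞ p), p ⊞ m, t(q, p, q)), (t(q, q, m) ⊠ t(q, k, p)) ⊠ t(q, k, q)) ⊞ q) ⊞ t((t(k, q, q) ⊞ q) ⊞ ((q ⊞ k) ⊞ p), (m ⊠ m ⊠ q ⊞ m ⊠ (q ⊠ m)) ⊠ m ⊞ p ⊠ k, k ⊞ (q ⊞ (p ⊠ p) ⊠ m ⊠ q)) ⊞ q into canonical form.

Distribute:  m ⊞ k ⊠ m ⊠ m ⊠ p ⊠ p ⊠ p ⊠ q ⊞ m ⊠ m ⊠ p ⊠ p ⊠ p ⊠ q ⊠ q ⊞ t(k ⊞ k ⊠ m ⊠ m ⊞ p ⊞ p ⊞ p ⊞ t(q, q, m), t(k ⊞ m ⊞ p, m ⊞ p, t(q, p, q)), t(q, k, p) ⊠ t(q, k, q) ⊠ t(q, q, m)) ⊞ q ⊞ t(k ⊞ p ⊞ q ⊞ q ⊞ t(k, q, q), k ⊠ p ⊞ m ⊠ m ⊠ m ⊠ q ⊞ m ⊠ m ⊠ m ⊠ q, k ⊞ m ⊠ p ⊠ p ⊠ q ⊞ q) ⊞ q
Order the arguments:  k ⊠ m ⊠ m ⊠ p ⊠ p ⊠ p ⊠ q ⊞ m ⊞ m ⊠ m ⊠ p ⊠ p ⊠ p ⊠ q ⊠ q ⊞ q ⊞ q ⊞ t(k ⊞ k ⊠ m ⊠ m ⊞ p ⊞ p ⊞ p ⊞ t(q, q, m), t(k ⊞ m ⊞ p, m ⊞ p, t(q, p, q)), t(q, k, p) ⊠ t(q, k, q) ⊠ t(q, q, m)) ⊞ t(k ⊞ p ⊞ q ⊞ q ⊞ t(k, q, q), k ⊠ p ⊞ m ⊠ m ⊠ m ⊠ q ⊞ m ⊠ m ⊠ m ⊠ q, k ⊞ m ⊠ p ⊠ p ⊠ q ⊞ q)

Answer: k ⊠ m ⊠ m ⊠ p ⊠ p ⊠ p ⊠ q ⊞ m ⊞ m ⊠ m ⊠ p ⊠ p ⊠ p ⊠ q ⊠ q ⊞ q ⊞ q ⊞ t(k ⊞ k ⊠ m ⊠ m ⊞ p ⊞ p ⊞ p ⊞ t(q, q, m), t(k ⊞ m ⊞ p, m ⊞ p, t(q, p, q)), t(q, k, p) ⊠ t(q, k, q) ⊠ t(q, q, m)) ⊞ t(k ⊞ p ⊞ q ⊞ q ⊞ t(k, q, q), k ⊠ p ⊞ m ⊠ m ⊠ m ⊠ q ⊞ m ⊠ m ⊠ m ⊠ q, k ⊞ m ⊠ p ⊠ p ⊠ q ⊞ q)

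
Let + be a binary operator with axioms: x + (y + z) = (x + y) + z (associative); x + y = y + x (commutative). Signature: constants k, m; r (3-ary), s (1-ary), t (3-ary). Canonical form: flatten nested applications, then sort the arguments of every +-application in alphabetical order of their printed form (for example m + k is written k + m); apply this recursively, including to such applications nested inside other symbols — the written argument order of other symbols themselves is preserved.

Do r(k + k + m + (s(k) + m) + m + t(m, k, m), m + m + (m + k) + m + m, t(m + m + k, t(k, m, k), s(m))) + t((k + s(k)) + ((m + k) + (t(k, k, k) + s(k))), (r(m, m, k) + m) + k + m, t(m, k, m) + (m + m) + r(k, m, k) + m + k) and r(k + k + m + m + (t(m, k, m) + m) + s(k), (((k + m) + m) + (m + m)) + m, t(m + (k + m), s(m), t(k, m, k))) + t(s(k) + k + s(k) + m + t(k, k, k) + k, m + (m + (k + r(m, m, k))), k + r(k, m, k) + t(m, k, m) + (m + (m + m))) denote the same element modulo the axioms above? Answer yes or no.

Left:  r(k + k + m + (s(k) + m) + m + t(m, k, m), m + m + (m + k) + m + m, t(m + m + k, t(k, m, k), s(m))) + t((k + s(k)) + ((m + k) + (t(k, k, k) + s(k))), (r(m, m, k) + m) + k + m, t(m, k, m) + (m + m) + r(k, m, k) + m + k)
  Canonicalize subterm:  r(k + k + m + (s(k) + m) + m + t(m, k, m), m + m + (m + k) + m + m, t(m + m + k, t(k, m, k), s(m)))  →  r(k + k + m + m + m + s(k) + t(m, k, m), k + m + m + m + m + m, t(k + m + m, t(k, m, k), s(m)))
  Simplify inside:  t((k + s(k)) + ((m + k) + (t(k, k, k) + s(k))), (r(m, m, k) + m) + k + m, t(m, k, m) + (m + m) + r(k, m, k) + m + k)  →  t(k + k + m + s(k) + s(k) + t(k, k, k), k + m + m + r(m, m, k), k + m + m + m + r(k, m, k) + t(m, k, m))
  Sort arguments:  r(k + k + m + m + m + s(k) + t(m, k, m), k + m + m + m + m + m, t(k + m + m, t(k, m, k), s(m))) + t(k + k + m + s(k) + s(k) + t(k, k, k), k + m + m + r(m, m, k), k + m + m + m + r(k, m, k) + t(m, k, m))
Right:  r(k + k + m + m + (t(m, k, m) + m) + s(k), (((k + m) + m) + (m + m)) + m, t(m + (k + m), s(m), t(k, m, k))) + t(s(k) + k + s(k) + m + t(k, k, k) + k, m + (m + (k + r(m, m, k))), k + r(k, m, k) + t(m, k, m) + (m + (m + m)))
  Canonicalize subterm:  r(k + k + m + m + (t(m, k, m) + m) + s(k), (((k + m) + m) + (m + m)) + m, t(m + (k + m), s(m), t(k, m, k)))  →  r(k + k + m + m + m + s(k) + t(m, k, m), k + m + m + m + m + m, t(k + m + m, s(m), t(k, m, k)))
  Inside:  t(s(k) + k + s(k) + m + t(k, k, k) + k, m + (m + (k + r(m, m, k))), k + r(k, m, k) + t(m, k, m) + (m + (m + m)))  →  t(k + k + m + s(k) + s(k) + t(k, k, k), k + m + m + r(m, m, k), k + m + m + m + r(k, m, k) + t(m, k, m))
  Order the arguments:  r(k + k + m + m + m + s(k) + t(m, k, m), k + m + m + m + m + m, t(k + m + m, s(m), t(k, m, k))) + t(k + k + m + s(k) + s(k) + t(k, k, k), k + m + m + r(m, m, k), k + m + m + m + r(k, m, k) + t(m, k, m))

Answer: no — r(k + k + m + m + m + s(k) + t(m, k, m), k + m + m + m + m + m, t(k + m + m, t(k, m, k), s(m))) + t(k + k + m + s(k) + s(k) + t(k, k, k), k + m + m + r(m, m, k), k + m + m + m + r(k, m, k) + t(m, k, m)) vs r(k + k + m + m + m + s(k) + t(m, k, m), k + m + m + m + m + m, t(k + m + m, s(m), t(k, m, k))) + t(k + k + m + s(k) + s(k) + t(k, k, k), k + m + m + r(m, m, k), k + m + m + m + r(k, m, k) + t(m, k, m))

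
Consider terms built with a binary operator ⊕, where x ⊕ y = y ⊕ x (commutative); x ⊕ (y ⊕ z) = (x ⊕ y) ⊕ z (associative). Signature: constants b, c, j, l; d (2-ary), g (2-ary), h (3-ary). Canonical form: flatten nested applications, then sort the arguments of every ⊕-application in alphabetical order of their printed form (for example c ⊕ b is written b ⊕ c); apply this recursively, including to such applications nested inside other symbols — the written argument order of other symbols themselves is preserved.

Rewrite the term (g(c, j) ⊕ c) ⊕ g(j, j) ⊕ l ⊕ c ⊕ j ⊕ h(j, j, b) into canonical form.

Flatten:  g(c, j) ⊕ c ⊕ g(j, j) ⊕ l ⊕ c ⊕ j ⊕ h(j, j, b)
Order the arguments:  c ⊕ c ⊕ g(c, j) ⊕ g(j, j) ⊕ h(j, j, b) ⊕ j ⊕ l

Answer: c ⊕ c ⊕ g(c, j) ⊕ g(j, j) ⊕ h(j, j, b) ⊕ j ⊕ l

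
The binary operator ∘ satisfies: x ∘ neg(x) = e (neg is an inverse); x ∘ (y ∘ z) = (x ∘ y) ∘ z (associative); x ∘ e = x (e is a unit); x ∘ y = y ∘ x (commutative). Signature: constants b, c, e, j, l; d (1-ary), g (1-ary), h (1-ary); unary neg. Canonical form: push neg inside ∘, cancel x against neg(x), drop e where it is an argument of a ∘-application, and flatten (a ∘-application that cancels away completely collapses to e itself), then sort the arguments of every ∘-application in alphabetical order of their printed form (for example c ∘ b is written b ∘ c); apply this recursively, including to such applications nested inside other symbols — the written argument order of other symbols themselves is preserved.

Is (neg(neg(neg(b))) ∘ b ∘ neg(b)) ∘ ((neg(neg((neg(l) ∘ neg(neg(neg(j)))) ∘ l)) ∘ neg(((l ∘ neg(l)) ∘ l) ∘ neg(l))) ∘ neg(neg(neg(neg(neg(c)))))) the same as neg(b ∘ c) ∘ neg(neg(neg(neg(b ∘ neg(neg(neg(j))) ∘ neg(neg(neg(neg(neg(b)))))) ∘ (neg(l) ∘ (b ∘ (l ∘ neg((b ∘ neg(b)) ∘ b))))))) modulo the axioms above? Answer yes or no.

Answer: yes — both canonical forms are neg(b) ∘ neg(c) ∘ neg(j)

Derivation:
Left:  (neg(neg(neg(b))) ∘ b ∘ neg(b)) ∘ ((neg(neg((neg(l) ∘ neg(neg(neg(j)))) ∘ l)) ∘ neg(((l ∘ neg(l)) ∘ l) ∘ neg(l))) ∘ neg(neg(neg(neg(neg(c))))))
  Push neg inside:  distribute neg over ∘ and collapse double neg
  Cancel inverse pairs:  l cancels
  Combine occurrences:  neg(b) ∘ neg(j) ∘ neg(c)
  Sort:  neg(b) ∘ neg(c) ∘ neg(j)
Right:  neg(b ∘ c) ∘ neg(neg(neg(neg(b ∘ neg(neg(neg(j))) ∘ neg(neg(neg(neg(neg(b)))))) ∘ (neg(l) ∘ (b ∘ (l ∘ neg((b ∘ neg(b)) ∘ b)))))))
  Push neg inside:  distribute neg over ∘ and collapse double neg
  Cancel:  l cancels
  Collect:  neg(b) ∘ neg(c) ∘ neg(j)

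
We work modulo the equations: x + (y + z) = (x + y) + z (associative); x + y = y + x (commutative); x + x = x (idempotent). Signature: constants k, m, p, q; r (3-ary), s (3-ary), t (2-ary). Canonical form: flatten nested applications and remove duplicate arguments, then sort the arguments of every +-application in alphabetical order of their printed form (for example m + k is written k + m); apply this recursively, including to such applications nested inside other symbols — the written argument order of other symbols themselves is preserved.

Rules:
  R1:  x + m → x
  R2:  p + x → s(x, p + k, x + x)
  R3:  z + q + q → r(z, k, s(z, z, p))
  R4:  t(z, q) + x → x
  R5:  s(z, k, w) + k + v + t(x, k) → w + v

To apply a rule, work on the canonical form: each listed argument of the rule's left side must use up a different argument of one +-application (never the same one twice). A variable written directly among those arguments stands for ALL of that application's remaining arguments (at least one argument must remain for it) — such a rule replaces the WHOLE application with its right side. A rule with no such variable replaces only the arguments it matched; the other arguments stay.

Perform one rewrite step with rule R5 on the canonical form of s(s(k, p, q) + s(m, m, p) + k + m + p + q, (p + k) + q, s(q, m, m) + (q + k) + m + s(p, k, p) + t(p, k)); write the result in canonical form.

Answer: s(k + m + p + q + s(k, p, q) + s(m, m, p), k + p + q, m + p + q + s(q, m, m))

Derivation:
Canonical form:  s(k + m + p + q + s(k, p, q) + s(m, m, p), k + p + q, k + m + q + s(p, k, p) + s(q, m, m) + t(p, k))
Match R5:  consume k, s(p, k, p), t(p, k);  v := m + q + s(q, m, m), w := p, x := p, z := p
Every leftover argument binds to the variable; the entire application is replaced.
Giving:  s(k + m + p + q + s(k, p, q) + s(m, m, p), k + p + q, m + p + q + s(q, m, m))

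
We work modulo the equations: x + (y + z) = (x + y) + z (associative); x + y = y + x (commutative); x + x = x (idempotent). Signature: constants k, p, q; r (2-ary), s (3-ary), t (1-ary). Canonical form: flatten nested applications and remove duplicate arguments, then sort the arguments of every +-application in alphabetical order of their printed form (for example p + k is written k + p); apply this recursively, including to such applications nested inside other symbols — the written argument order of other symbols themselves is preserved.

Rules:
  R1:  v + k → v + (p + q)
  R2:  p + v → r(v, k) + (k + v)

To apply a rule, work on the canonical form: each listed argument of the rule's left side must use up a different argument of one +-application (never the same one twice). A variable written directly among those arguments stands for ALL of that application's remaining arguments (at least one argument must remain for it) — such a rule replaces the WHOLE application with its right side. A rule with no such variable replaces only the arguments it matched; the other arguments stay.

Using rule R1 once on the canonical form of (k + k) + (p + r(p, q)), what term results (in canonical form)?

Canonical form:  k + p + r(p, q)
Match R1:  consume k;  v := p + r(p, q)
The variable takes the whole remainder — replace the entire application.
Result:  p + q + r(p, q)

Answer: p + q + r(p, q)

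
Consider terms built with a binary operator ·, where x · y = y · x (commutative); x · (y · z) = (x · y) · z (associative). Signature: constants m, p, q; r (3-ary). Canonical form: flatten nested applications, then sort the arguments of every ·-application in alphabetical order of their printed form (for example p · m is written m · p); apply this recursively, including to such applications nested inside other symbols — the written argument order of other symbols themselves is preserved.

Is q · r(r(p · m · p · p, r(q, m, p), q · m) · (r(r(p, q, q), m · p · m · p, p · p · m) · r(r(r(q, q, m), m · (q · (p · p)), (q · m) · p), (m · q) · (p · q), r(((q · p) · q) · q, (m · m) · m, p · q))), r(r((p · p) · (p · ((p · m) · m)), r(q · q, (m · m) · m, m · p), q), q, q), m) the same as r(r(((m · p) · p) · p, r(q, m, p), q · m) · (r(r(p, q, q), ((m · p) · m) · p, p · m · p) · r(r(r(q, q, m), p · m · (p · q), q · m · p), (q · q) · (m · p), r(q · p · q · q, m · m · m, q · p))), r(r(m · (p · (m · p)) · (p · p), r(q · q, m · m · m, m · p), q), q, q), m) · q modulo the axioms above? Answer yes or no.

Left:  q · r(r(p · m · p · p, r(q, m, p), q · m) · (r(r(p, q, q), m · p · m · p, p · p · m) · r(r(r(q, q, m), m · (q · (p · p)), (q · m) · p), (m · q) · (p · q), r(((q · p) · q) · q, (m · m) · m, p · q))), r(r((p · p) · (p · ((p · m) · m)), r(q · q, (m · m) · m, m · p), q), q, q), m)
  Inside:  r(r(p · m · p · p, r(q, m, p), q · m) · (r(r(p, q, q), m · p · m · p, p · p · m) · r(r(r(q, q, m), m · (q · (p · p)), (q · m) · p), (m · q) · (p · q), r(((q · p) · q) · q, (m · m) · m, p · q))), r(r((p · p) · (p · ((p · m) · m)), r(q · q, (m · m) · m, m · p), q), q, q), m)  →  r(r(m · p · p · p, r(q, m, p), m · q) · r(r(p, q, q), m · m · p · p, m · p · p) · r(r(r(q, q, m), m · p · p · q, m · p · q), m · p · q · q, r(p · q · q · q, m · m · m, p · q)), r(r(m · m · p · p · p · p, r(q · q, m · m · m, m · p), q), q, q), m)
  Sort arguments:  q · r(r(m · p · p · p, r(q, m, p), m · q) · r(r(p, q, q), m · m · p · p, m · p · p) · r(r(r(q, q, m), m · p · p · q, m · p · q), m · p · q · q, r(p · q · q · q, m · m · m, p · q)), r(r(m · m · p · p · p · p, r(q · q, m · m · m, m · p), q), q, q), m)
Right:  r(r(((m · p) · p) · p, r(q, m, p), q · m) · (r(r(p, q, q), ((m · p) · m) · p, p · m · p) · r(r(r(q, q, m), p · m · (p · q), q · m · p), (q · q) · (m · p), r(q · p · q · q, m · m · m, q · p))), r(r(m · (p · (m · p)) · (p · p), r(q · q, m · m · m, m · p), q), q, q), m) · q
  Simplify inside:  r(r(((m · p) · p) · p, r(q, m, p), q · m) · (r(r(p, q, q), ((m · p) · m) · p, p · m · p) · r(r(r(q, q, m), p · m · (p · q), q · m · p), (q · q) · (m · p), r(q · p · q · q, m · m · m, q · p))), r(r(m · (p · (m · p)) · (p · p), r(q · q, m · m · m, m · p), q), q, q), m)  →  r(r(m · p · p · p, r(q, m, p), m · q) · r(r(p, q, q), m · m · p · p, m · p · p) · r(r(r(q, q, m), m · p · p · q, m · p · q), m · p · q · q, r(p · q · q · q, m · m · m, p · q)), r(r(m · m · p · p · p · p, r(q · q, m · m · m, m · p), q), q, q), m)
  Sort arguments:  q · r(r(m · p · p · p, r(q, m, p), m · q) · r(r(p, q, q), m · m · p · p, m · p · p) · r(r(r(q, q, m), m · p · p · q, m · p · q), m · p · q · q, r(p · q · q · q, m · m · m, p · q)), r(r(m · m · p · p · p · p, r(q · q, m · m · m, m · p), q), q, q), m)

Answer: yes — both canonical forms are q · r(r(m · p · p · p, r(q, m, p), m · q) · r(r(p, q, q), m · m · p · p, m · p · p) · r(r(r(q, q, m), m · p · p · q, m · p · q), m · p · q · q, r(p · q · q · q, m · m · m, p · q)), r(r(m · m · p · p · p · p, r(q · q, m · m · m, m · p), q), q, q), m)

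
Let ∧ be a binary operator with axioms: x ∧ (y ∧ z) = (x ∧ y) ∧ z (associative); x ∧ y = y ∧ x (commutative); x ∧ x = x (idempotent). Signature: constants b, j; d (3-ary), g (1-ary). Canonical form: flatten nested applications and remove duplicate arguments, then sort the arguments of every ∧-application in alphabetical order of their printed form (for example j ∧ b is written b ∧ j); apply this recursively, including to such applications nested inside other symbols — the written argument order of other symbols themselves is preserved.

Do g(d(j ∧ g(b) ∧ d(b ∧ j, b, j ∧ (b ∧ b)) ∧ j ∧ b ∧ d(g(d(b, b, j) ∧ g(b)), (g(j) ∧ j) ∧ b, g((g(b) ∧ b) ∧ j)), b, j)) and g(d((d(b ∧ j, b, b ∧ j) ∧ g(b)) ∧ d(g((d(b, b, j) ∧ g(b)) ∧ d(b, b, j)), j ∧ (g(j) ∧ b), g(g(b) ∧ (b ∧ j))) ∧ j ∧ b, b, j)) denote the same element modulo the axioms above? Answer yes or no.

Left:  g(d(j ∧ g(b) ∧ d(b ∧ j, b, j ∧ (b ∧ b)) ∧ j ∧ b ∧ d(g(d(b, b, j) ∧ g(b)), (g(j) ∧ j) ∧ b, g((g(b) ∧ b) ∧ j)), b, j))
  Focus inside:  j ∧ g(b) ∧ d(b ∧ j, b, j ∧ (b ∧ b)) ∧ j ∧ b ∧ d(g(d(b, b, j) ∧ g(b)), (g(j) ∧ j) ∧ b, g((g(b) ∧ b) ∧ j))
  Inside:  d(b ∧ j, b, j ∧ (b ∧ b))  →  d(b ∧ j, b, b ∧ j)
  Inside:  d(g(d(b, b, j) ∧ g(b)), (g(j) ∧ j) ∧ b, g((g(b) ∧ b) ∧ j))  →  d(g(d(b, b, j) ∧ g(b)), b ∧ g(j) ∧ j, g(b ∧ g(b) ∧ j))
  Drop duplicates:  drop duplicate j
  Order the arguments:  b ∧ d(b ∧ j, b, b ∧ j) ∧ d(g(d(b, b, j) ∧ g(b)), b ∧ g(j) ∧ j, g(b ∧ g(b) ∧ j)) ∧ g(b) ∧ j
  Put back:  g(d(b ∧ d(b ∧ j, b, b ∧ j) ∧ d(g(d(b, b, j) ∧ g(b)), b ∧ g(j) ∧ j, g(b ∧ g(b) ∧ j)) ∧ g(b) ∧ j, b, j))
Right:  g(d((d(b ∧ j, b, b ∧ j) ∧ g(b)) ∧ d(g((d(b, b, j) ∧ g(b)) ∧ d(b, b, j)), j ∧ (g(j) ∧ b), g(g(b) ∧ (b ∧ j))) ∧ j ∧ b, b, j))
  Focus inside:  (d(b ∧ j, b, b ∧ j) ∧ g(b)) ∧ d(g((d(b, b, j) ∧ g(b)) ∧ d(b, b, j)), j ∧ (g(j) ∧ b), g(g(b) ∧ (b ∧ j))) ∧ j ∧ b
  Flatten:  d(b ∧ j, b, b ∧ j) ∧ g(b) ∧ d(g((d(b, b, j) ∧ g(b)) ∧ d(b, b, j)), j ∧ (g(j) ∧ b), g(g(b) ∧ (b ∧ j))) ∧ j ∧ b
  Simplify inside:  d(g((d(b, b, j) ∧ g(b)) ∧ d(b, b, j)), j ∧ (g(j) ∧ b), g(g(b) ∧ (b ∧ j)))  →  d(g(d(b, b, j) ∧ g(b)), b ∧ g(j) ∧ j, g(b ∧ g(b) ∧ j))
  Sort:  b ∧ d(b ∧ j, b, b ∧ j) ∧ d(g(d(b, b, j) ∧ g(b)), b ∧ g(j) ∧ j, g(b ∧ g(b) ∧ j)) ∧ g(b) ∧ j
  Rebuild:  g(d(b ∧ d(b ∧ j, b, b ∧ j) ∧ d(g(d(b, b, j) ∧ g(b)), b ∧ g(j) ∧ j, g(b ∧ g(b) ∧ j)) ∧ g(b) ∧ j, b, j))

Answer: yes — both canonical forms are g(d(b ∧ d(b ∧ j, b, b ∧ j) ∧ d(g(d(b, b, j) ∧ g(b)), b ∧ g(j) ∧ j, g(b ∧ g(b) ∧ j)) ∧ g(b) ∧ j, b, j))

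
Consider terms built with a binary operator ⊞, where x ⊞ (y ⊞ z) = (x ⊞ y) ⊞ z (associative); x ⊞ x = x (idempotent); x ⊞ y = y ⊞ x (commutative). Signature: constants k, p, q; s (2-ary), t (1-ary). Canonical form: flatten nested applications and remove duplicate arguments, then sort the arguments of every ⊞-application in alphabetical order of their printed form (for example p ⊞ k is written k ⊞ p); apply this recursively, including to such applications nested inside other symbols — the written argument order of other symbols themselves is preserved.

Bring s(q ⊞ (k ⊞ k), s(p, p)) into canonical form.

Answer: s(k ⊞ q, s(p, p))

Derivation:
Focus inside:  q ⊞ (k ⊞ k)
Flatten:  q ⊞ k ⊞ k
Drop duplicates:  drop duplicate k
Sort arguments:  k ⊞ q
Rebuild:  s(k ⊞ q, s(p, p))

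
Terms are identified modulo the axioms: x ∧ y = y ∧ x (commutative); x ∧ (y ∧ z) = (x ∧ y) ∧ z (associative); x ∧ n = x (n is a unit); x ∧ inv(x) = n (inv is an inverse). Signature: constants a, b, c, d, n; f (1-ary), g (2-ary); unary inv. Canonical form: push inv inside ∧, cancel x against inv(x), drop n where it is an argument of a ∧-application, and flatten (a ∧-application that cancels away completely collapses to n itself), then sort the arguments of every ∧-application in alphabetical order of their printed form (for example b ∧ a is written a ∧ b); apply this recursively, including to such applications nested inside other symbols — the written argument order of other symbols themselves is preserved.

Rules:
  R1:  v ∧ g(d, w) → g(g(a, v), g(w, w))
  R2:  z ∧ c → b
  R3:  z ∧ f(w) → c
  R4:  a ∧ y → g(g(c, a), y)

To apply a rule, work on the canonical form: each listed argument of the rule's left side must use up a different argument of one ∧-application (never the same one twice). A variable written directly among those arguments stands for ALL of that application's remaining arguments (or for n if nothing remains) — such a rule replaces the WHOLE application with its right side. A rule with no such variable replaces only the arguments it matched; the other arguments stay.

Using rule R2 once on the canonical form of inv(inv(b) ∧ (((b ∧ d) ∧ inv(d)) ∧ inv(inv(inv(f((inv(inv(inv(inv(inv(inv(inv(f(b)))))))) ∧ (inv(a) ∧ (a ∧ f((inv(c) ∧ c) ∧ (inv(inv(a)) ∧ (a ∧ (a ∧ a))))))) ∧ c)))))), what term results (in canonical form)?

Canonical form:  f(c ∧ f(a ∧ a ∧ a ∧ a) ∧ inv(f(b)))
R2 matches:  uses c;  z := f(a ∧ a ∧ a ∧ a) ∧ inv(f(b))
The variable takes the whole remainder — replace the entire application.
New term:  f(b)

Answer: f(b)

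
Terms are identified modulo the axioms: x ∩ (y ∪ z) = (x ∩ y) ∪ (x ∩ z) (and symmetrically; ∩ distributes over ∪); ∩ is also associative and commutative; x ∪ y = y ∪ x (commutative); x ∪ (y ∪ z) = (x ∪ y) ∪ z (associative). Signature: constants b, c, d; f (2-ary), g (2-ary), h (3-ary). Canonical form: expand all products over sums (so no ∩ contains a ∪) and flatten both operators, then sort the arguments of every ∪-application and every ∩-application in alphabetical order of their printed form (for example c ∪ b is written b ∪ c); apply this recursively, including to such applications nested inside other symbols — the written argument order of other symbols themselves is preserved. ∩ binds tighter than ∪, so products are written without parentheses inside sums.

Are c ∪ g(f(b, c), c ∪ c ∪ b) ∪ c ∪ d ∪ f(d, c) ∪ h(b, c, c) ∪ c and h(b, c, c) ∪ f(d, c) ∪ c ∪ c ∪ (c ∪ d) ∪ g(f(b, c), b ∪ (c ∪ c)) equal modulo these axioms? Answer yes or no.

Left:  c ∪ g(f(b, c), c ∪ c ∪ b) ∪ c ∪ d ∪ f(d, c) ∪ h(b, c, c) ∪ c
  Flatten:  c ∪ g(f(b, c), b ∪ c ∪ c) ∪ c ∪ d ∪ f(d, c) ∪ h(b, c, c) ∪ c
  Order the arguments:  c ∪ c ∪ c ∪ d ∪ f(d, c) ∪ g(f(b, c), b ∪ c ∪ c) ∪ h(b, c, c)
Right:  h(b, c, c) ∪ f(d, c) ∪ c ∪ c ∪ (c ∪ d) ∪ g(f(b, c), b ∪ (c ∪ c))
  Merge nested applications:  h(b, c, c) ∪ f(d, c) ∪ c ∪ c ∪ c ∪ d ∪ g(f(b, c), b ∪ c ∪ c)
  Sort:  c ∪ c ∪ c ∪ d ∪ f(d, c) ∪ g(f(b, c), b ∪ c ∪ c) ∪ h(b, c, c)

Answer: yes — both canonical forms are c ∪ c ∪ c ∪ d ∪ f(d, c) ∪ g(f(b, c), b ∪ c ∪ c) ∪ h(b, c, c)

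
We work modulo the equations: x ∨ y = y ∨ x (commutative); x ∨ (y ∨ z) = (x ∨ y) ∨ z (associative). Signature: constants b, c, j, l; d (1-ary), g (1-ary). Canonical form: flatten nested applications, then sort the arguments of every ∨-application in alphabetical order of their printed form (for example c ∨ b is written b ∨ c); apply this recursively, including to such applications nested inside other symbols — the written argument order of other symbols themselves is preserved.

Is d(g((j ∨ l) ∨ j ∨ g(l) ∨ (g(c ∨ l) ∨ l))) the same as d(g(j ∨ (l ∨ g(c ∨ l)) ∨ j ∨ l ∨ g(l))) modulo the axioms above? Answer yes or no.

Left:  d(g((j ∨ l) ∨ j ∨ g(l) ∨ (g(c ∨ l) ∨ l)))
  Descend into:  (j ∨ l) ∨ j ∨ g(l) ∨ (g(c ∨ l) ∨ l)
  Flatten:  j ∨ l ∨ j ∨ g(l) ∨ g(c ∨ l) ∨ l
  Order the arguments:  g(c ∨ l) ∨ g(l) ∨ j ∨ j ∨ l ∨ l
  Reassemble:  d(g(g(c ∨ l) ∨ g(l) ∨ j ∨ j ∨ l ∨ l))
Right:  d(g(j ∨ (l ∨ g(c ∨ l)) ∨ j ∨ l ∨ g(l)))
  Work inside:  j ∨ (l ∨ g(c ∨ l)) ∨ j ∨ l ∨ g(l)
  Merge nested applications:  j ∨ l ∨ g(c ∨ l) ∨ j ∨ l ∨ g(l)
  Sort arguments:  g(c ∨ l) ∨ g(l) ∨ j ∨ j ∨ l ∨ l
  Reassemble:  d(g(g(c ∨ l) ∨ g(l) ∨ j ∨ j ∨ l ∨ l))

Answer: yes — both canonical forms are d(g(g(c ∨ l) ∨ g(l) ∨ j ∨ j ∨ l ∨ l))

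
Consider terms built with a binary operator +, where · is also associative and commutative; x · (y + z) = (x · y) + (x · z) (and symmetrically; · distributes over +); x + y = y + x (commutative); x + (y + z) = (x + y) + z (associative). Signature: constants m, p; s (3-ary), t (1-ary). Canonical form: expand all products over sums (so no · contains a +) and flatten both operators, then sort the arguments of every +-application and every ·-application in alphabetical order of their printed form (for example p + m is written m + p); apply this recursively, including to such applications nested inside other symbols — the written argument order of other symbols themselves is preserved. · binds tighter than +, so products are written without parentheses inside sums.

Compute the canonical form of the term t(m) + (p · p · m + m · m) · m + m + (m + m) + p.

Expand products over sums:  t(m) + m · m · p · p + m · m · m + m + m + m + p
Order the arguments:  m + m + m + m · m · m + m · m · p · p + p + t(m)

Answer: m + m + m + m · m · m + m · m · p · p + p + t(m)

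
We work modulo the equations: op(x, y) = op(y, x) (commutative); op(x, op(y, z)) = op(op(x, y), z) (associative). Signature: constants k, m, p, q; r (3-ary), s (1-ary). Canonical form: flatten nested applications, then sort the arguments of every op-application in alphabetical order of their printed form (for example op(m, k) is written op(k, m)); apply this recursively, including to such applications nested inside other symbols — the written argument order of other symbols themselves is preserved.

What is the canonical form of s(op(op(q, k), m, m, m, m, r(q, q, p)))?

Answer: s(op(k, m, m, m, m, q, r(q, q, p)))

Derivation:
Descend into:  op(op(q, k), m, m, m, m, r(q, q, p))
Un-nest:  op(q, k, m, m, m, m, r(q, q, p))
Order the arguments:  op(k, m, m, m, m, q, r(q, q, p))
Rebuild:  s(op(k, m, m, m, m, q, r(q, q, p)))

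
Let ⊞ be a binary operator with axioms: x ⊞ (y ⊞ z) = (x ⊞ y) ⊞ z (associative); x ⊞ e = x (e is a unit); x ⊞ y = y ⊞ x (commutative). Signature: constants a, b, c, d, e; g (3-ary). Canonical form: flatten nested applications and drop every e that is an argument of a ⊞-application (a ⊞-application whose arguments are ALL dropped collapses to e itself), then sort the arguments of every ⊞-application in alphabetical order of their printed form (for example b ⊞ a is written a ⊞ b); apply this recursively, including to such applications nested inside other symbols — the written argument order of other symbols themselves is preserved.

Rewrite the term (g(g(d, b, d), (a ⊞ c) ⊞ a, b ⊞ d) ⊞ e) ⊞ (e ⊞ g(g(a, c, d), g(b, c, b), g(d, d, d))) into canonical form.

Un-nest:  g(g(d, b, d), (a ⊞ c) ⊞ a, b ⊞ d) ⊞ e ⊞ e ⊞ g(g(a, c, d), g(b, c, b), g(d, d, d))
Inside:  g(g(d, b, d), (a ⊞ c) ⊞ a, b ⊞ d)  →  g(g(d, b, d), a ⊞ a ⊞ c, b ⊞ d)
Drop the unit:  drop e (×2)
Sort:  g(g(a, c, d), g(b, c, b), g(d, d, d)) ⊞ g(g(d, b, d), a ⊞ a ⊞ c, b ⊞ d)

Answer: g(g(a, c, d), g(b, c, b), g(d, d, d)) ⊞ g(g(d, b, d), a ⊞ a ⊞ c, b ⊞ d)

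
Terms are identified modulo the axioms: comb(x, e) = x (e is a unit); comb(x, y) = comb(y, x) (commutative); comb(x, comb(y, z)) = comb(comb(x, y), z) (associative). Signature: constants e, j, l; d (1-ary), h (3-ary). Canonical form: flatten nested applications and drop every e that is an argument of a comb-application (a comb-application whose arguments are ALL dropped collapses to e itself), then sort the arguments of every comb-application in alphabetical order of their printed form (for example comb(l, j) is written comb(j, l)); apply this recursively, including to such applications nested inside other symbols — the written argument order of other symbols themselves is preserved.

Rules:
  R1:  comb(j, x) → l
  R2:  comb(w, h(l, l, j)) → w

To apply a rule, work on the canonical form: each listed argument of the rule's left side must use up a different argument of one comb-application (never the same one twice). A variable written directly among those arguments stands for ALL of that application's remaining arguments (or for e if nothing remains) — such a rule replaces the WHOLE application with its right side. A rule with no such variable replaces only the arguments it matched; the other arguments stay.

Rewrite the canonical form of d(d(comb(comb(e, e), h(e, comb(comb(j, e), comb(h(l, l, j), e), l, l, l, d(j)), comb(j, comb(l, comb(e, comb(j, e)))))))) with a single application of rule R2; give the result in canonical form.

Answer: d(d(h(e, comb(d(j), j, l, l, l), comb(j, j, l))))

Derivation:
Canonical form:  d(d(h(e, comb(d(j), h(l, l, j), j, l, l, l), comb(j, j, l))))
R2 matches:  uses h(l, l, j);  w := comb(d(j), j, l, l, l)
Every leftover argument binds to the variable; the entire application is replaced.
New term:  d(d(h(e, comb(d(j), j, l, l, l), comb(j, j, l))))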